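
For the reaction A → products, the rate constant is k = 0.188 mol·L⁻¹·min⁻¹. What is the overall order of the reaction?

zeroth order (0)

Step 1: The units of k for an nth-order reaction are (concentration)^(1-n)·(time)⁻¹.
Step 2: Here k has units mol·L⁻¹·min⁻¹, so the concentration exponent is 1.
Step 3: 1 - n = 1 ⇒ n = 0. The reaction is zeroth order.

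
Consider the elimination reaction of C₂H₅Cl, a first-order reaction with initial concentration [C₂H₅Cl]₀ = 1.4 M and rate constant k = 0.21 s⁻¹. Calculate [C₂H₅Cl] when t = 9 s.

0.2115 M

Step 1: For a first-order reaction: [C₂H₅Cl] = [C₂H₅Cl]₀ × e^(-kt)
Step 2: [C₂H₅Cl] = 1.4 × e^(-0.21 × 9)
Step 3: [C₂H₅Cl] = 1.4 × e^(-1.89)
Step 4: [C₂H₅Cl] = 1.4 × 0.151072 = 0.2115 M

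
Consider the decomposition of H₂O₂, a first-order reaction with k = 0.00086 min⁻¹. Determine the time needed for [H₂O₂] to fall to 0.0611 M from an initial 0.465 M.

2360 min

Step 1: For first-order: t = ln([H₂O₂]₀/[H₂O₂])/k
Step 2: t = ln(0.465/0.0611)/0.00086
Step 3: t = ln(7.61)/0.00086
Step 4: t = 2.03/0.00086 = 2360 min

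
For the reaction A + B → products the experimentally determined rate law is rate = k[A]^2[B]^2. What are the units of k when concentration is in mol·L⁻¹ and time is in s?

(mol·L⁻¹)⁻³·s⁻¹

Step 1: Overall order = 2 + 2 = 4.
Step 2: rate has units mol·L⁻¹·s⁻¹; [A]^2[B]^2 has units (mol·L⁻¹)^4.
Step 3: k = rate/([A]^2[B]^2), so units of k = (mol·L⁻¹)^(1-4)·s⁻¹ = (mol·L⁻¹)⁻³·s⁻¹.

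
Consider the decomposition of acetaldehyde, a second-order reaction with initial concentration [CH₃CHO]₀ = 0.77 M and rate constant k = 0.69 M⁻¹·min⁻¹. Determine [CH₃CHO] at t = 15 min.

0.08585 M

Step 1: For a second-order reaction: 1/[CH₃CHO] = 1/[CH₃CHO]₀ + kt
Step 2: 1/[CH₃CHO] = 1/0.77 + 0.69 × 15
Step 3: 1/[CH₃CHO] = 1.299 + 10.35 = 11.65
Step 4: [CH₃CHO] = 1/11.65 = 0.08585 M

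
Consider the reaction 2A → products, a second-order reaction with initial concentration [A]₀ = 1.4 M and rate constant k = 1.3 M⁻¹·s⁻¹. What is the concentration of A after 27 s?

0.02792 M

Step 1: For a second-order reaction: 1/[A] = 1/[A]₀ + kt
Step 2: 1/[A] = 1/1.4 + 1.3 × 27
Step 3: 1/[A] = 0.7143 + 35.1 = 35.81
Step 4: [A] = 1/35.81 = 0.02792 M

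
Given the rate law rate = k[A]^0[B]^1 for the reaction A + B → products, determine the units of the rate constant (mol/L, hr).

hr⁻¹

Step 1: Overall order = 0 + 1 = 1.
Step 2: rate has units mol/L·hr⁻¹; [A]^0[B]^1 has units (mol/L)^1.
Step 3: k = rate/([A]^0[B]^1), so units of k = (mol/L)^(1-1)·hr⁻¹ = hr⁻¹.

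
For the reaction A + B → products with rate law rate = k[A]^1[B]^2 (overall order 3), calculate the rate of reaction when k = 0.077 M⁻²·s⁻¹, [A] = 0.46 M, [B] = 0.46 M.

0.007495 M/s

Step 1: The rate law is rate = k[A]^1[B]^2, overall order = 1+2 = 3
Step 2: Substitute values: rate = 0.077 × (0.46)^1 × (0.46)^2
Step 3: rate = 0.077 × 0.46 × 0.2116 = 0.00749487 M/s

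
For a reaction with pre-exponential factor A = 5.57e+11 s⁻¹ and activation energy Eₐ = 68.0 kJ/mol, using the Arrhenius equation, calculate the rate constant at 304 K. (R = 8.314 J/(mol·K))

1.15e+00 s⁻¹

Step 1: Use the Arrhenius equation: k = A × exp(-Eₐ/RT)
Step 2: Convert Eₐ to J/mol: 68.0 kJ/mol = 68000 J/mol
Step 3: Calculate the exponent: -Eₐ/(RT) = -68000/(8.314 × 304) = -26.90452
Step 4: k = 5.57e+11 × exp(-26.90452)
Step 5: k = 5.57e+11 × 2.06783e-12 = 1.1518e+00 s⁻¹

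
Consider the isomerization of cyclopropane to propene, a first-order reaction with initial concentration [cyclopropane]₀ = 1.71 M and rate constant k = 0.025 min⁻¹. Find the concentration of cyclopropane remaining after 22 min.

0.9866 M

Step 1: For a first-order reaction: [cyclopropane] = [cyclopropane]₀ × e^(-kt)
Step 2: [cyclopropane] = 1.71 × e^(-0.025 × 22)
Step 3: [cyclopropane] = 1.71 × e^(-0.55)
Step 4: [cyclopropane] = 1.71 × 0.57695 = 0.9866 M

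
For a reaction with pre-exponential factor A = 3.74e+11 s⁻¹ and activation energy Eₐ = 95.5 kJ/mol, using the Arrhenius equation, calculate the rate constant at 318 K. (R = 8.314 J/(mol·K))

7.68e-05 s⁻¹

Step 1: Use the Arrhenius equation: k = A × exp(-Eₐ/RT)
Step 2: Convert Eₐ to J/mol: 95.5 kJ/mol = 95500 J/mol
Step 3: Calculate the exponent: -Eₐ/(RT) = -95500/(8.314 × 318) = -36.12154
Step 4: k = 3.74e+11 × exp(-36.12154)
Step 5: k = 3.74e+11 × 2.05407e-16 = 7.6822e-05 s⁻¹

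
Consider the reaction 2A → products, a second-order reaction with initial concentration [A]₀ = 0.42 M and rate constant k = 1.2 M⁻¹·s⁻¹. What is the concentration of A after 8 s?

0.08347 M

Step 1: For a second-order reaction: 1/[A] = 1/[A]₀ + kt
Step 2: 1/[A] = 1/0.42 + 1.2 × 8
Step 3: 1/[A] = 2.381 + 9.6 = 11.98
Step 4: [A] = 1/11.98 = 0.08347 M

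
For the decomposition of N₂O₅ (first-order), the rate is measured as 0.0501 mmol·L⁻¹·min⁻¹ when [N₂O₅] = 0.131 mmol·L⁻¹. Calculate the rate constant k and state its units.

0.3824 min⁻¹

Step 1: rate = k[N₂O₅]^1, so k = rate / [N₂O₅]^1.
Step 2: k = 0.0501 / (0.131)^1 = 0.0501 / 0.131.
Step 3: k = 0.3824 min⁻¹.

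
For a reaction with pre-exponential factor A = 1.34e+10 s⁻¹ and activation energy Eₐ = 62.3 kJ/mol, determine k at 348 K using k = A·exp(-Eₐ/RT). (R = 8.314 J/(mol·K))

5.96e+00 s⁻¹

Step 1: Use the Arrhenius equation: k = A × exp(-Eₐ/RT)
Step 2: Convert Eₐ to J/mol: 62.3 kJ/mol = 62300 J/mol
Step 3: Calculate the exponent: -Eₐ/(RT) = -62300/(8.314 × 348) = -21.53271
Step 4: k = 1.34e+10 × exp(-21.53271)
Step 5: k = 1.34e+10 × 4.45105e-10 = 5.9644e+00 s⁻¹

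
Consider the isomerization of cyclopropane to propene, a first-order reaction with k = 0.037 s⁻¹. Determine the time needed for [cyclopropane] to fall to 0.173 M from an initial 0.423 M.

24.16 s

Step 1: For first-order: t = ln([cyclopropane]₀/[cyclopropane])/k
Step 2: t = ln(0.423/0.173)/0.037
Step 3: t = ln(2.445)/0.037
Step 4: t = 0.8941/0.037 = 24.16 s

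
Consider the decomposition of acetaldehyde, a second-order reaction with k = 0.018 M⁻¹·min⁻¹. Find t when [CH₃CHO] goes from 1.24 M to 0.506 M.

64.99 min

Step 1: For second-order: t = (1/[CH₃CHO] - 1/[CH₃CHO]₀)/k
Step 2: t = (1/0.506 - 1/1.24)/0.018
Step 3: t = (1.976 - 0.8065)/0.018
Step 4: t = 1.17/0.018 = 64.99 min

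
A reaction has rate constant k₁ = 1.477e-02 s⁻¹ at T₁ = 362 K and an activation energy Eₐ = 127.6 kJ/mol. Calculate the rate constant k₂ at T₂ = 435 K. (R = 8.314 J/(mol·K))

1.817e+01 s⁻¹

Step 1: Use the two-temperature Arrhenius form: ln(k₂/k₁) = -Eₐ/R × (1/T₂ - 1/T₁)
Step 2: Convert Eₐ to J/mol: 127.6 kJ/mol = 127600 J/mol
Step 3: 1/T₂ - 1/T₁ = 1/435 - 1/362 = -4.635804e-04 K⁻¹
Step 4: ln(k₂/k₁) = -127600/8.314 × -4.635804e-04 = 7.11485
Step 5: k₂ = k₁ × exp(7.11485) = 1.477e-02 × 1.23010e+03 = 1.817e+01 s⁻¹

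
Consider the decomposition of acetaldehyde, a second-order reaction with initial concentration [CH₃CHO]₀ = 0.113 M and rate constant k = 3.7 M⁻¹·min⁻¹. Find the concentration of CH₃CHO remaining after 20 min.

0.01207 M

Step 1: For a second-order reaction: 1/[CH₃CHO] = 1/[CH₃CHO]₀ + kt
Step 2: 1/[CH₃CHO] = 1/0.113 + 3.7 × 20
Step 3: 1/[CH₃CHO] = 8.85 + 74 = 82.85
Step 4: [CH₃CHO] = 1/82.85 = 0.01207 M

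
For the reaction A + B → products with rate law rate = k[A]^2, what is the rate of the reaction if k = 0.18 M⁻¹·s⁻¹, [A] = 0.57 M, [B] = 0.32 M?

0.05848 M/s

Step 1: The rate law is rate = k[A]^2
Step 2: Note that the rate does not depend on [B] (zero order in B).
Step 3: rate = 0.18 × (0.57)^2 = 0.058482 M/s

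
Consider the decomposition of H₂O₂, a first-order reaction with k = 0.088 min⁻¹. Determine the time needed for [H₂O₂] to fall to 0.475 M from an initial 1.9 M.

15.75 min

Step 1: For first-order: t = ln([H₂O₂]₀/[H₂O₂])/k
Step 2: t = ln(1.9/0.475)/0.088
Step 3: t = ln(4)/0.088
Step 4: t = 1.386/0.088 = 15.75 min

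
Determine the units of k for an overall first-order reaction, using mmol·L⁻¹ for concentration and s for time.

s⁻¹

Step 1: For overall order n, rate = k × (concentration)^n.
Step 2: Rate has units mmol·L⁻¹·s⁻¹; concentration term has units (mmol·L⁻¹)^1.
Step 3: k = rate / (concentration)^n, so units of k = (mmol·L⁻¹)^(1-1)·s⁻¹ = s⁻¹.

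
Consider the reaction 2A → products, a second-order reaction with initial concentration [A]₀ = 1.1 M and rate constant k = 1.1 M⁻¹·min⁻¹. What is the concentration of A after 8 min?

0.103 M

Step 1: For a second-order reaction: 1/[A] = 1/[A]₀ + kt
Step 2: 1/[A] = 1/1.1 + 1.1 × 8
Step 3: 1/[A] = 0.9091 + 8.8 = 9.709
Step 4: [A] = 1/9.709 = 0.103 M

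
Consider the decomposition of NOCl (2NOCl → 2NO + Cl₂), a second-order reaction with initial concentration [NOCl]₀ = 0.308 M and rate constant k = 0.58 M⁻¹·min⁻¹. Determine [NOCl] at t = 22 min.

0.06247 M

Step 1: For a second-order reaction: 1/[NOCl] = 1/[NOCl]₀ + kt
Step 2: 1/[NOCl] = 1/0.308 + 0.58 × 22
Step 3: 1/[NOCl] = 3.247 + 12.76 = 16.01
Step 4: [NOCl] = 1/16.01 = 0.06247 M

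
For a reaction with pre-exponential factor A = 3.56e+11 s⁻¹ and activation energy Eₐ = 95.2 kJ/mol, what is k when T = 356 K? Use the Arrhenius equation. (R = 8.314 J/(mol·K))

3.82e-03 s⁻¹

Step 1: Use the Arrhenius equation: k = A × exp(-Eₐ/RT)
Step 2: Convert Eₐ to J/mol: 95.2 kJ/mol = 95200 J/mol
Step 3: Calculate the exponent: -Eₐ/(RT) = -95200/(8.314 × 356) = -32.16451
Step 4: k = 3.56e+11 × exp(-32.16451)
Step 5: k = 3.56e+11 × 1.07431e-14 = 3.8245e-03 s⁻¹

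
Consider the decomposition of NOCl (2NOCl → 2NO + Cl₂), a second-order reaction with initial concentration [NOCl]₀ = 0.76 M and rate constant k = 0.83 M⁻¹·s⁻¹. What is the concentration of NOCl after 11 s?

0.09573 M

Step 1: For a second-order reaction: 1/[NOCl] = 1/[NOCl]₀ + kt
Step 2: 1/[NOCl] = 1/0.76 + 0.83 × 11
Step 3: 1/[NOCl] = 1.316 + 9.13 = 10.45
Step 4: [NOCl] = 1/10.45 = 0.09573 M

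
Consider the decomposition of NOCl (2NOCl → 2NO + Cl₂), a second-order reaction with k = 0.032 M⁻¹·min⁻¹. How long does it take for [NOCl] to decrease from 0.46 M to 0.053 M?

521.7 min

Step 1: For second-order: t = (1/[NOCl] - 1/[NOCl]₀)/k
Step 2: t = (1/0.053 - 1/0.46)/0.032
Step 3: t = (18.87 - 2.174)/0.032
Step 4: t = 16.69/0.032 = 521.7 min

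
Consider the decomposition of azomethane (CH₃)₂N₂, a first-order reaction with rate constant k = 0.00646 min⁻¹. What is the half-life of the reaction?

107.3 min

Step 1: For a first-order reaction, t₁/₂ = ln(2)/k
Step 2: t₁/₂ = ln(2)/0.00646
Step 3: t₁/₂ = 0.6931/0.00646 = 107.3 min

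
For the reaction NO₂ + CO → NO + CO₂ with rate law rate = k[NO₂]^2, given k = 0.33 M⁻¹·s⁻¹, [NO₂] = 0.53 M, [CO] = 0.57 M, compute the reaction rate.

0.0927 M/s

Step 1: The rate law is rate = k[NO₂]^2
Step 2: Note that the rate does not depend on [CO] (zero order in CO).
Step 3: rate = 0.33 × (0.53)^2 = 0.092697 M/s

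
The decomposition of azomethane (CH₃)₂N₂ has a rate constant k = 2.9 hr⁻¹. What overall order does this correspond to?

first order (1)

Step 1: The units of k for an nth-order reaction are (concentration)^(1-n)·(time)⁻¹.
Step 2: Here k has units hr⁻¹, so the concentration exponent is 0.
Step 3: 1 - n = 0 ⇒ n = 1. The reaction is first order.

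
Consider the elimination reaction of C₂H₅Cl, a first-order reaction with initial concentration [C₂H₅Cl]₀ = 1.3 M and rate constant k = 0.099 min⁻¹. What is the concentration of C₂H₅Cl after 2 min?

1.066 M

Step 1: For a first-order reaction: [C₂H₅Cl] = [C₂H₅Cl]₀ × e^(-kt)
Step 2: [C₂H₅Cl] = 1.3 × e^(-0.099 × 2)
Step 3: [C₂H₅Cl] = 1.3 × e^(-0.198)
Step 4: [C₂H₅Cl] = 1.3 × 0.82037 = 1.066 M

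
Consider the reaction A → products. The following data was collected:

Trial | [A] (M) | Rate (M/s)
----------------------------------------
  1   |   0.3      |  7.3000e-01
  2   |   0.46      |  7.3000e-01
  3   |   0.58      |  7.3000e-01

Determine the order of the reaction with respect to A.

zeroth order (0)

Step 1: Compare trials - when concentration changes, rate stays constant.
Step 2: rate₂/rate₁ = 7.3000e-01/7.3000e-01 = 1
Step 3: [A]₂/[A]₁ = 0.46/0.3 = 1.533
Step 4: Since rate ratio ≈ (conc ratio)^0, the reaction is zeroth order.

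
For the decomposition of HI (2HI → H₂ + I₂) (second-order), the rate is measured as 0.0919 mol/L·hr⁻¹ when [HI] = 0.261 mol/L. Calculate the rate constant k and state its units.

1.349 (mol/L)⁻¹·hr⁻¹

Step 1: rate = k[HI]^2, so k = rate / [HI]^2.
Step 2: k = 0.0919 / (0.261)^2 = 0.0919 / 0.06812.
Step 3: k = 1.349 (mol/L)⁻¹·hr⁻¹.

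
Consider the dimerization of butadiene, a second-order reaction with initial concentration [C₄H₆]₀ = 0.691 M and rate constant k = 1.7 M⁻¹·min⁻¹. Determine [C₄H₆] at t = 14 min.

0.03961 M

Step 1: For a second-order reaction: 1/[C₄H₆] = 1/[C₄H₆]₀ + kt
Step 2: 1/[C₄H₆] = 1/0.691 + 1.7 × 14
Step 3: 1/[C₄H₆] = 1.447 + 23.8 = 25.25
Step 4: [C₄H₆] = 1/25.25 = 0.03961 M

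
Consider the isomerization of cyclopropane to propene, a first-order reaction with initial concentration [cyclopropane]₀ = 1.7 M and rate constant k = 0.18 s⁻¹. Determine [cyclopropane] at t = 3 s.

0.9907 M

Step 1: For a first-order reaction: [cyclopropane] = [cyclopropane]₀ × e^(-kt)
Step 2: [cyclopropane] = 1.7 × e^(-0.18 × 3)
Step 3: [cyclopropane] = 1.7 × e^(-0.54)
Step 4: [cyclopropane] = 1.7 × 0.582748 = 0.9907 M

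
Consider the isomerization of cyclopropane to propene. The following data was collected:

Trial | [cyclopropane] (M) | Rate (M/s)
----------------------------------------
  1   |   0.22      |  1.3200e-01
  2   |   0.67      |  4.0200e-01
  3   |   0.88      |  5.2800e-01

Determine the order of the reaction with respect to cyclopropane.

first order (1)

Step 1: Compare trials to find order n where rate₂/rate₁ = ([cyclopropane]₂/[cyclopropane]₁)^n
Step 2: rate₂/rate₁ = 4.0200e-01/1.3200e-01 = 3.045
Step 3: [cyclopropane]₂/[cyclopropane]₁ = 0.67/0.22 = 3.045
Step 4: n = ln(3.045)/ln(3.045) = 1.00 ≈ 1
Step 5: The reaction is first order in cyclopropane.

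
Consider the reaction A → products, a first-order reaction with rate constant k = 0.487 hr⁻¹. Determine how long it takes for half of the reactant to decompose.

1.423 hr

Step 1: For a first-order reaction, t₁/₂ = ln(2)/k
Step 2: t₁/₂ = ln(2)/0.487
Step 3: t₁/₂ = 0.6931/0.487 = 1.423 hr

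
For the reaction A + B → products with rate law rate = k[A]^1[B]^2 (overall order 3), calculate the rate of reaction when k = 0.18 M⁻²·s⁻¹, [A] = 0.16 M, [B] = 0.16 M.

0.0007373 M/s

Step 1: The rate law is rate = k[A]^1[B]^2, overall order = 1+2 = 3
Step 2: Substitute values: rate = 0.18 × (0.16)^1 × (0.16)^2
Step 3: rate = 0.18 × 0.16 × 0.0256 = 0.00073728 M/s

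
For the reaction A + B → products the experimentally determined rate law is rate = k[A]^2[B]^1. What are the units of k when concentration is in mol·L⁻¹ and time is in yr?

(mol·L⁻¹)⁻²·yr⁻¹

Step 1: Overall order = 2 + 1 = 3.
Step 2: rate has units mol·L⁻¹·yr⁻¹; [A]^2[B]^1 has units (mol·L⁻¹)^3.
Step 3: k = rate/([A]^2[B]^1), so units of k = (mol·L⁻¹)^(1-3)·yr⁻¹ = (mol·L⁻¹)⁻²·yr⁻¹.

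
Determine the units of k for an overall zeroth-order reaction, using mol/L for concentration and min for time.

mol/L·min⁻¹

Step 1: For overall order n, rate = k × (concentration)^n.
Step 2: Rate has units mol/L·min⁻¹; concentration term has units (mol/L)^0.
Step 3: k = rate / (concentration)^n, so units of k = (mol/L)^(1-0)·min⁻¹ = mol/L·min⁻¹.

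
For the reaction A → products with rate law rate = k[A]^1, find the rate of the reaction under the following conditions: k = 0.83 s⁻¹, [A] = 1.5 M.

1.245 M/s

Step 1: Identify the rate law: rate = k[A]^1
Step 2: Substitute values: rate = 0.83 × (1.5)^1
Step 3: Calculate: rate = 0.83 × 1.5 = 1.245 M/s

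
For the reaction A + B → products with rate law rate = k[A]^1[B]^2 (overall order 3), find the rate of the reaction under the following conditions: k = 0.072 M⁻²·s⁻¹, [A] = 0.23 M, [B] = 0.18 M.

0.0005365 M/s

Step 1: The rate law is rate = k[A]^1[B]^2, overall order = 1+2 = 3
Step 2: Substitute values: rate = 0.072 × (0.23)^1 × (0.18)^2
Step 3: rate = 0.072 × 0.23 × 0.0324 = 0.000536544 M/s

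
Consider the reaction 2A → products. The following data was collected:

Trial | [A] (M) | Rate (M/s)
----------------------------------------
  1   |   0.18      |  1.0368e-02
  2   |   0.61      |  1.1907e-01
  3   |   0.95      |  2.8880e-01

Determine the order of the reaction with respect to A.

second order (2)

Step 1: Compare trials to find order n where rate₂/rate₁ = ([A]₂/[A]₁)^n
Step 2: rate₂/rate₁ = 1.1907e-01/1.0368e-02 = 11.48
Step 3: [A]₂/[A]₁ = 0.61/0.18 = 3.389
Step 4: n = ln(11.48)/ln(3.389) = 2.00 ≈ 2
Step 5: The reaction is second order in A.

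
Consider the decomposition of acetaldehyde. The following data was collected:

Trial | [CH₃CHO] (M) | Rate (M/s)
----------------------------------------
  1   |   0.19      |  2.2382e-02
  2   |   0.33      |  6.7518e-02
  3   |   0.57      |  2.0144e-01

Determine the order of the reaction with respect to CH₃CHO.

second order (2)

Step 1: Compare trials to find order n where rate₂/rate₁ = ([CH₃CHO]₂/[CH₃CHO]₁)^n
Step 2: rate₂/rate₁ = 6.7518e-02/2.2382e-02 = 3.017
Step 3: [CH₃CHO]₂/[CH₃CHO]₁ = 0.33/0.19 = 1.737
Step 4: n = ln(3.017)/ln(1.737) = 2.00 ≈ 2
Step 5: The reaction is second order in CH₃CHO.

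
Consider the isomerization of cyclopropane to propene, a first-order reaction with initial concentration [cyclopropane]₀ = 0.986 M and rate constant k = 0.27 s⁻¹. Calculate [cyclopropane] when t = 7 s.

0.149 M

Step 1: For a first-order reaction: [cyclopropane] = [cyclopropane]₀ × e^(-kt)
Step 2: [cyclopropane] = 0.986 × e^(-0.27 × 7)
Step 3: [cyclopropane] = 0.986 × e^(-1.89)
Step 4: [cyclopropane] = 0.986 × 0.151072 = 0.149 M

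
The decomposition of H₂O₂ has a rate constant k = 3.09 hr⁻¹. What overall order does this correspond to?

first order (1)

Step 1: The units of k for an nth-order reaction are (concentration)^(1-n)·(time)⁻¹.
Step 2: Here k has units hr⁻¹, so the concentration exponent is 0.
Step 3: 1 - n = 0 ⇒ n = 1. The reaction is first order.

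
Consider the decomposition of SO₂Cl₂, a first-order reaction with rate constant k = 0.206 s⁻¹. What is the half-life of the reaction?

3.365 s

Step 1: For a first-order reaction, t₁/₂ = ln(2)/k
Step 2: t₁/₂ = ln(2)/0.206
Step 3: t₁/₂ = 0.6931/0.206 = 3.365 s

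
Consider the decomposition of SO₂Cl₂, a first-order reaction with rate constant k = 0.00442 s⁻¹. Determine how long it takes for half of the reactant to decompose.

156.8 s

Step 1: For a first-order reaction, t₁/₂ = ln(2)/k
Step 2: t₁/₂ = ln(2)/0.00442
Step 3: t₁/₂ = 0.6931/0.00442 = 156.8 s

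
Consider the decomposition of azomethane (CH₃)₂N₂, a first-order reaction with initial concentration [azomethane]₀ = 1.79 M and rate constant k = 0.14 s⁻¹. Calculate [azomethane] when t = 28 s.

0.03552 M

Step 1: For a first-order reaction: [azomethane] = [azomethane]₀ × e^(-kt)
Step 2: [azomethane] = 1.79 × e^(-0.14 × 28)
Step 3: [azomethane] = 1.79 × e^(-3.92)
Step 4: [azomethane] = 1.79 × 0.0198411 = 0.03552 M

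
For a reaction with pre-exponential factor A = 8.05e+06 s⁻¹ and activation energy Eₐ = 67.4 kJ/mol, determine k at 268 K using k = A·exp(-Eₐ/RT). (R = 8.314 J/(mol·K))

5.87e-07 s⁻¹

Step 1: Use the Arrhenius equation: k = A × exp(-Eₐ/RT)
Step 2: Convert Eₐ to J/mol: 67.4 kJ/mol = 67400 J/mol
Step 3: Calculate the exponent: -Eₐ/(RT) = -67400/(8.314 × 268) = -30.24928
Step 4: k = 8.05e+06 × exp(-30.24928)
Step 5: k = 8.05e+06 × 7.29297e-14 = 5.8708e-07 s⁻¹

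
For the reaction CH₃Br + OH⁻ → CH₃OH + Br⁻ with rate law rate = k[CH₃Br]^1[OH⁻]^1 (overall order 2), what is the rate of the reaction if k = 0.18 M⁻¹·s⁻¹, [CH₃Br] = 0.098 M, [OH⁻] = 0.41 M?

0.007232 M/s

Step 1: The rate law is rate = k[CH₃Br]^1[OH⁻]^1, overall order = 1+1 = 2
Step 2: Substitute values: rate = 0.18 × (0.098)^1 × (0.41)^1
Step 3: rate = 0.18 × 0.098 × 0.41 = 0.0072324 M/s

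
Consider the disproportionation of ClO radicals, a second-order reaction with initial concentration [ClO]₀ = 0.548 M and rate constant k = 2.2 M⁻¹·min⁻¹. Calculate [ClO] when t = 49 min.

0.009122 M

Step 1: For a second-order reaction: 1/[ClO] = 1/[ClO]₀ + kt
Step 2: 1/[ClO] = 1/0.548 + 2.2 × 49
Step 3: 1/[ClO] = 1.825 + 107.8 = 109.6
Step 4: [ClO] = 1/109.6 = 0.009122 M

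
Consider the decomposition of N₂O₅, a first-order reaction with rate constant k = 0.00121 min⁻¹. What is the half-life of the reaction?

572.8 min

Step 1: For a first-order reaction, t₁/₂ = ln(2)/k
Step 2: t₁/₂ = ln(2)/0.00121
Step 3: t₁/₂ = 0.6931/0.00121 = 572.8 min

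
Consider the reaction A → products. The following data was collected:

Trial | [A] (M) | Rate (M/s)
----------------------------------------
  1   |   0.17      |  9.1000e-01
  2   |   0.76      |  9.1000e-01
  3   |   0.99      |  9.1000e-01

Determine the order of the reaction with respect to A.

zeroth order (0)

Step 1: Compare trials - when concentration changes, rate stays constant.
Step 2: rate₂/rate₁ = 9.1000e-01/9.1000e-01 = 1
Step 3: [A]₂/[A]₁ = 0.76/0.17 = 4.471
Step 4: Since rate ratio ≈ (conc ratio)^0, the reaction is zeroth order.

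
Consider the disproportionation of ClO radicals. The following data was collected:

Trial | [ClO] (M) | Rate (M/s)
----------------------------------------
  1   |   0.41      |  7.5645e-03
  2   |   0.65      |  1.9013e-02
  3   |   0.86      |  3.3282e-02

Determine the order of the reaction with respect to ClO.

second order (2)

Step 1: Compare trials to find order n where rate₂/rate₁ = ([ClO]₂/[ClO]₁)^n
Step 2: rate₂/rate₁ = 1.9013e-02/7.5645e-03 = 2.513
Step 3: [ClO]₂/[ClO]₁ = 0.65/0.41 = 1.585
Step 4: n = ln(2.513)/ln(1.585) = 2.00 ≈ 2
Step 5: The reaction is second order in ClO.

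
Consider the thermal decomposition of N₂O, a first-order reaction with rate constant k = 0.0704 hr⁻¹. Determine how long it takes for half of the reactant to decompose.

9.846 hr

Step 1: For a first-order reaction, t₁/₂ = ln(2)/k
Step 2: t₁/₂ = ln(2)/0.0704
Step 3: t₁/₂ = 0.6931/0.0704 = 9.846 hr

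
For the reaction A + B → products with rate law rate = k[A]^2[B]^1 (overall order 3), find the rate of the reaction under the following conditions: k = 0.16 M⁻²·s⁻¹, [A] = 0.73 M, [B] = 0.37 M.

0.03155 M/s

Step 1: The rate law is rate = k[A]^2[B]^1, overall order = 2+1 = 3
Step 2: Substitute values: rate = 0.16 × (0.73)^2 × (0.37)^1
Step 3: rate = 0.16 × 0.5329 × 0.37 = 0.0315477 M/s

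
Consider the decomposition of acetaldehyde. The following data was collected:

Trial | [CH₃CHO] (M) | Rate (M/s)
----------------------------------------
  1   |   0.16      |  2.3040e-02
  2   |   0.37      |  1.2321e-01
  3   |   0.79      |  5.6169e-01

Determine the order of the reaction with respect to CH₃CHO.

second order (2)

Step 1: Compare trials to find order n where rate₂/rate₁ = ([CH₃CHO]₂/[CH₃CHO]₁)^n
Step 2: rate₂/rate₁ = 1.2321e-01/2.3040e-02 = 5.348
Step 3: [CH₃CHO]₂/[CH₃CHO]₁ = 0.37/0.16 = 2.312
Step 4: n = ln(5.348)/ln(2.312) = 2.00 ≈ 2
Step 5: The reaction is second order in CH₃CHO.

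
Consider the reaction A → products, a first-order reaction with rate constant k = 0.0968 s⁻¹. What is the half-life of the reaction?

7.161 s

Step 1: For a first-order reaction, t₁/₂ = ln(2)/k
Step 2: t₁/₂ = ln(2)/0.0968
Step 3: t₁/₂ = 0.6931/0.0968 = 7.161 s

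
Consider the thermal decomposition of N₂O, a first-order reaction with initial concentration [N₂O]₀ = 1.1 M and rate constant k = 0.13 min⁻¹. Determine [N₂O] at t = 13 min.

0.203 M

Step 1: For a first-order reaction: [N₂O] = [N₂O]₀ × e^(-kt)
Step 2: [N₂O] = 1.1 × e^(-0.13 × 13)
Step 3: [N₂O] = 1.1 × e^(-1.69)
Step 4: [N₂O] = 1.1 × 0.18452 = 0.203 M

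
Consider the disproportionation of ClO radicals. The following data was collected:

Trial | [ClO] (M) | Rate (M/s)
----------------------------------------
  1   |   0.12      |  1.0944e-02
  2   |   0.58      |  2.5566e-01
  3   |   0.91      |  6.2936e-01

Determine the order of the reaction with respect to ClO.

second order (2)

Step 1: Compare trials to find order n where rate₂/rate₁ = ([ClO]₂/[ClO]₁)^n
Step 2: rate₂/rate₁ = 2.5566e-01/1.0944e-02 = 23.36
Step 3: [ClO]₂/[ClO]₁ = 0.58/0.12 = 4.833
Step 4: n = ln(23.36)/ln(4.833) = 2.00 ≈ 2
Step 5: The reaction is second order in ClO.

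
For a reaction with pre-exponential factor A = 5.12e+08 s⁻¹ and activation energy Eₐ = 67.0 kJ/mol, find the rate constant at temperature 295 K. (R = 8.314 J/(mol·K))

7.00e-04 s⁻¹

Step 1: Use the Arrhenius equation: k = A × exp(-Eₐ/RT)
Step 2: Convert Eₐ to J/mol: 67.0 kJ/mol = 67000 J/mol
Step 3: Calculate the exponent: -Eₐ/(RT) = -67000/(8.314 × 295) = -27.31761
Step 4: k = 5.12e+08 × exp(-27.31761)
Step 5: k = 5.12e+08 × 1.36808e-12 = 7.0046e-04 s⁻¹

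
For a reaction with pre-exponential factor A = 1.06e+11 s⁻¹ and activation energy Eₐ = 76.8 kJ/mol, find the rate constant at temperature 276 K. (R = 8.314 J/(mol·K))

3.09e-04 s⁻¹

Step 1: Use the Arrhenius equation: k = A × exp(-Eₐ/RT)
Step 2: Convert Eₐ to J/mol: 76.8 kJ/mol = 76800 J/mol
Step 3: Calculate the exponent: -Eₐ/(RT) = -76800/(8.314 × 276) = -33.46895
Step 4: k = 1.06e+11 × exp(-33.46895)
Step 5: k = 1.06e+11 × 2.91487e-15 = 3.0898e-04 s⁻¹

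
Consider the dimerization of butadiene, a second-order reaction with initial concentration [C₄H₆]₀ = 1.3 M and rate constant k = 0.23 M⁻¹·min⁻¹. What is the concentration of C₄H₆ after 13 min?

0.266 M

Step 1: For a second-order reaction: 1/[C₄H₆] = 1/[C₄H₆]₀ + kt
Step 2: 1/[C₄H₆] = 1/1.3 + 0.23 × 13
Step 3: 1/[C₄H₆] = 0.7692 + 2.99 = 3.759
Step 4: [C₄H₆] = 1/3.759 = 0.266 M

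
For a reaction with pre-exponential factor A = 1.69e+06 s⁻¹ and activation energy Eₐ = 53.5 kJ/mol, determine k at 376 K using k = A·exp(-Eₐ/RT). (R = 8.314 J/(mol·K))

6.24e-02 s⁻¹

Step 1: Use the Arrhenius equation: k = A × exp(-Eₐ/RT)
Step 2: Convert Eₐ to J/mol: 53.5 kJ/mol = 53500 J/mol
Step 3: Calculate the exponent: -Eₐ/(RT) = -53500/(8.314 × 376) = -17.11417
Step 4: k = 1.69e+06 × exp(-17.11417)
Step 5: k = 1.69e+06 × 3.69326e-08 = 6.2416e-02 s⁻¹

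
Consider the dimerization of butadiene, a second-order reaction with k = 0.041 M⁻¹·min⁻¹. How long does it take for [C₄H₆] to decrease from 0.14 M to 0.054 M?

277.5 min

Step 1: For second-order: t = (1/[C₄H₆] - 1/[C₄H₆]₀)/k
Step 2: t = (1/0.054 - 1/0.14)/0.041
Step 3: t = (18.52 - 7.143)/0.041
Step 4: t = 11.38/0.041 = 277.5 min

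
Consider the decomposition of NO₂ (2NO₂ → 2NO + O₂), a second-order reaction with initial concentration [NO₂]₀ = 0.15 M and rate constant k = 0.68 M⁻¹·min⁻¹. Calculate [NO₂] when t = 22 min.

0.04624 M

Step 1: For a second-order reaction: 1/[NO₂] = 1/[NO₂]₀ + kt
Step 2: 1/[NO₂] = 1/0.15 + 0.68 × 22
Step 3: 1/[NO₂] = 6.667 + 14.96 = 21.63
Step 4: [NO₂] = 1/21.63 = 0.04624 M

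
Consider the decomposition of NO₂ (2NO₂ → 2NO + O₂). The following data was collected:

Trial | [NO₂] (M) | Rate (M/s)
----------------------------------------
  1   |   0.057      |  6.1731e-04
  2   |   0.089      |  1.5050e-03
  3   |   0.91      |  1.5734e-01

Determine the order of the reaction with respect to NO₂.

second order (2)

Step 1: Compare trials to find order n where rate₂/rate₁ = ([NO₂]₂/[NO₂]₁)^n
Step 2: rate₂/rate₁ = 1.5050e-03/6.1731e-04 = 2.438
Step 3: [NO₂]₂/[NO₂]₁ = 0.089/0.057 = 1.561
Step 4: n = ln(2.438)/ln(1.561) = 2.00 ≈ 2
Step 5: The reaction is second order in NO₂.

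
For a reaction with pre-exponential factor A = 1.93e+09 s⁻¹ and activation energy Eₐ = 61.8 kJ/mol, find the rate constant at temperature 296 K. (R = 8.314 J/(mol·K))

2.40e-02 s⁻¹

Step 1: Use the Arrhenius equation: k = A × exp(-Eₐ/RT)
Step 2: Convert Eₐ to J/mol: 61.8 kJ/mol = 61800 J/mol
Step 3: Calculate the exponent: -Eₐ/(RT) = -61800/(8.314 × 296) = -25.11231
Step 4: k = 1.93e+09 × exp(-25.11231)
Step 5: k = 1.93e+09 × 1.24126e-11 = 2.3956e-02 s⁻¹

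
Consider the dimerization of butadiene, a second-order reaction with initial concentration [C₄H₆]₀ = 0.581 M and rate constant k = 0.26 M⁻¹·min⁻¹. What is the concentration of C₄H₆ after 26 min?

0.1179 M

Step 1: For a second-order reaction: 1/[C₄H₆] = 1/[C₄H₆]₀ + kt
Step 2: 1/[C₄H₆] = 1/0.581 + 0.26 × 26
Step 3: 1/[C₄H₆] = 1.721 + 6.76 = 8.481
Step 4: [C₄H₆] = 1/8.481 = 0.1179 M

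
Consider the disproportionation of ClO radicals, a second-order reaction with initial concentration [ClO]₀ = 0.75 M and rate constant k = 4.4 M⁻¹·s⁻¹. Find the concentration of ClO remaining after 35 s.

0.006438 M

Step 1: For a second-order reaction: 1/[ClO] = 1/[ClO]₀ + kt
Step 2: 1/[ClO] = 1/0.75 + 4.4 × 35
Step 3: 1/[ClO] = 1.333 + 154 = 155.3
Step 4: [ClO] = 1/155.3 = 0.006438 M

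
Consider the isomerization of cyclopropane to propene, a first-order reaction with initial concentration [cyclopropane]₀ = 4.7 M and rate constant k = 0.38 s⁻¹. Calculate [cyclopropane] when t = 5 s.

0.703 M

Step 1: For a first-order reaction: [cyclopropane] = [cyclopropane]₀ × e^(-kt)
Step 2: [cyclopropane] = 4.7 × e^(-0.38 × 5)
Step 3: [cyclopropane] = 4.7 × e^(-1.9)
Step 4: [cyclopropane] = 4.7 × 0.149569 = 0.703 M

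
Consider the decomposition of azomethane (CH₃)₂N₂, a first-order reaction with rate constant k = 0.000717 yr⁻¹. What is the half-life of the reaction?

966.7 yr

Step 1: For a first-order reaction, t₁/₂ = ln(2)/k
Step 2: t₁/₂ = ln(2)/0.000717
Step 3: t₁/₂ = 0.6931/0.000717 = 966.7 yr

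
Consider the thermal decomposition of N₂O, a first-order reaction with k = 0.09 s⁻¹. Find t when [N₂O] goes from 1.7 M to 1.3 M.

2.981 s

Step 1: For first-order: t = ln([N₂O]₀/[N₂O])/k
Step 2: t = ln(1.7/1.3)/0.09
Step 3: t = ln(1.308)/0.09
Step 4: t = 0.2683/0.09 = 2.981 s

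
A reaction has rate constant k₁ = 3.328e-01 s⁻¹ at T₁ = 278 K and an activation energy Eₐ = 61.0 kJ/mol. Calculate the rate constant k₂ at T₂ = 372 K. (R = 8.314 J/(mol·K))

2.621e+02 s⁻¹

Step 1: Use the two-temperature Arrhenius form: ln(k₂/k₁) = -Eₐ/R × (1/T₂ - 1/T₁)
Step 2: Convert Eₐ to J/mol: 61.0 kJ/mol = 61000 J/mol
Step 3: 1/T₂ - 1/T₁ = 1/372 - 1/278 = -9.089503e-04 K⁻¹
Step 4: ln(k₂/k₁) = -61000/8.314 × -9.089503e-04 = 6.66899
Step 5: k₂ = k₁ × exp(6.66899) = 3.328e-01 × 7.87600e+02 = 2.621e+02 s⁻¹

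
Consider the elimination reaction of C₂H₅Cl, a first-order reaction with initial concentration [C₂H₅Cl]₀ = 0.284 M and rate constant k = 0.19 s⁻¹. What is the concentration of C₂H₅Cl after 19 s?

0.007683 M

Step 1: For a first-order reaction: [C₂H₅Cl] = [C₂H₅Cl]₀ × e^(-kt)
Step 2: [C₂H₅Cl] = 0.284 × e^(-0.19 × 19)
Step 3: [C₂H₅Cl] = 0.284 × e^(-3.61)
Step 4: [C₂H₅Cl] = 0.284 × 0.0270518 = 0.007683 M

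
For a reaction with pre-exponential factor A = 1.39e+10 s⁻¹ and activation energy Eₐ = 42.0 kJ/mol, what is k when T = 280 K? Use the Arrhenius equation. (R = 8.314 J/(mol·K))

2.03e+02 s⁻¹

Step 1: Use the Arrhenius equation: k = A × exp(-Eₐ/RT)
Step 2: Convert Eₐ to J/mol: 42.0 kJ/mol = 42000 J/mol
Step 3: Calculate the exponent: -Eₐ/(RT) = -42000/(8.314 × 280) = -18.04186
Step 4: k = 1.39e+10 × exp(-18.04186)
Step 5: k = 1.39e+10 × 1.46056e-08 = 2.0302e+02 s⁻¹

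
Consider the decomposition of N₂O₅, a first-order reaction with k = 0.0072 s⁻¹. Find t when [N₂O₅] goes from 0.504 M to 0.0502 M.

320.4 s

Step 1: For first-order: t = ln([N₂O₅]₀/[N₂O₅])/k
Step 2: t = ln(0.504/0.0502)/0.0072
Step 3: t = ln(10.04)/0.0072
Step 4: t = 2.307/0.0072 = 320.4 s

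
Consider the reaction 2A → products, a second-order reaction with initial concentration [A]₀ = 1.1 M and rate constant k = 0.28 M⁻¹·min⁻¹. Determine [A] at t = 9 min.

0.2916 M

Step 1: For a second-order reaction: 1/[A] = 1/[A]₀ + kt
Step 2: 1/[A] = 1/1.1 + 0.28 × 9
Step 3: 1/[A] = 0.9091 + 2.52 = 3.429
Step 4: [A] = 1/3.429 = 0.2916 M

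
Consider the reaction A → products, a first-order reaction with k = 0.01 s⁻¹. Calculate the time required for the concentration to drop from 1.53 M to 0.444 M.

123.7 s

Step 1: For first-order: t = ln([A]₀/[A])/k
Step 2: t = ln(1.53/0.444)/0.01
Step 3: t = ln(3.446)/0.01
Step 4: t = 1.237/0.01 = 123.7 s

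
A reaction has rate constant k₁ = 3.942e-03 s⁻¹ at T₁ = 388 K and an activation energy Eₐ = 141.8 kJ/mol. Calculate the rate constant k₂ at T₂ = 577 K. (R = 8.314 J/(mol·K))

7.062e+03 s⁻¹

Step 1: Use the two-temperature Arrhenius form: ln(k₂/k₁) = -Eₐ/R × (1/T₂ - 1/T₁)
Step 2: Convert Eₐ to J/mol: 141.8 kJ/mol = 141800 J/mol
Step 3: 1/T₂ - 1/T₁ = 1/577 - 1/388 = -8.442173e-04 K⁻¹
Step 4: ln(k₂/k₁) = -141800/8.314 × -8.442173e-04 = 14.39861
Step 5: k₂ = k₁ × exp(14.39861) = 3.942e-03 × 1.79158e+06 = 7.062e+03 s⁻¹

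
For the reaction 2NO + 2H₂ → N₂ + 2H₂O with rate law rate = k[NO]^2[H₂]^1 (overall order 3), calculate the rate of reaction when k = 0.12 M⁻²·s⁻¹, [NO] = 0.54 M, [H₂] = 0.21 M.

0.007348 M/s

Step 1: The rate law is rate = k[NO]^2[H₂]^1, overall order = 2+1 = 3
Step 2: Substitute values: rate = 0.12 × (0.54)^2 × (0.21)^1
Step 3: rate = 0.12 × 0.2916 × 0.21 = 0.00734832 M/s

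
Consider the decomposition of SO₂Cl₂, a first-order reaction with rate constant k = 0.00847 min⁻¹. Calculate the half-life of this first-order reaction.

81.84 min

Step 1: For a first-order reaction, t₁/₂ = ln(2)/k
Step 2: t₁/₂ = ln(2)/0.00847
Step 3: t₁/₂ = 0.6931/0.00847 = 81.84 min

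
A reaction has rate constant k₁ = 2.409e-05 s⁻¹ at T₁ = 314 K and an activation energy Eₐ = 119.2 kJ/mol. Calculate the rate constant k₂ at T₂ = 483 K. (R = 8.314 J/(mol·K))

2.091e+02 s⁻¹

Step 1: Use the two-temperature Arrhenius form: ln(k₂/k₁) = -Eₐ/R × (1/T₂ - 1/T₁)
Step 2: Convert Eₐ to J/mol: 119.2 kJ/mol = 119200 J/mol
Step 3: 1/T₂ - 1/T₁ = 1/483 - 1/314 = -1.114320e-03 K⁻¹
Step 4: ln(k₂/k₁) = -119200/8.314 × -1.114320e-03 = 15.97630
Step 5: k₂ = k₁ × exp(15.97630) = 2.409e-05 × 8.67799e+06 = 2.091e+02 s⁻¹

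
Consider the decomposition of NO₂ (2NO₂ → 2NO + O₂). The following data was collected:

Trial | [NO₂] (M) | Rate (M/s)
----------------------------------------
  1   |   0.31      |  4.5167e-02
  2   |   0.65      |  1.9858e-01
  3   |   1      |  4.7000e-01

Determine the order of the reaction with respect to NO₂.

second order (2)

Step 1: Compare trials to find order n where rate₂/rate₁ = ([NO₂]₂/[NO₂]₁)^n
Step 2: rate₂/rate₁ = 1.9858e-01/4.5167e-02 = 4.396
Step 3: [NO₂]₂/[NO₂]₁ = 0.65/0.31 = 2.097
Step 4: n = ln(4.396)/ln(2.097) = 2.00 ≈ 2
Step 5: The reaction is second order in NO₂.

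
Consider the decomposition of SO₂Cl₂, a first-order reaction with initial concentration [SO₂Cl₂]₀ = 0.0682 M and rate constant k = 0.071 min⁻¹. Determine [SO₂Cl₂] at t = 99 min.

6.041e-05 M

Step 1: For a first-order reaction: [SO₂Cl₂] = [SO₂Cl₂]₀ × e^(-kt)
Step 2: [SO₂Cl₂] = 0.0682 × e^(-0.071 × 99)
Step 3: [SO₂Cl₂] = 0.0682 × e^(-7.029)
Step 4: [SO₂Cl₂] = 0.0682 × 0.000885817 = 6.041e-05 M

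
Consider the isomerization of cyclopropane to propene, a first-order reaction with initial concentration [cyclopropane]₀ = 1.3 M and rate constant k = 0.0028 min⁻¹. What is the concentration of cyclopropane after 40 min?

1.162 M

Step 1: For a first-order reaction: [cyclopropane] = [cyclopropane]₀ × e^(-kt)
Step 2: [cyclopropane] = 1.3 × e^(-0.0028 × 40)
Step 3: [cyclopropane] = 1.3 × e^(-0.112)
Step 4: [cyclopropane] = 1.3 × 0.894044 = 1.162 M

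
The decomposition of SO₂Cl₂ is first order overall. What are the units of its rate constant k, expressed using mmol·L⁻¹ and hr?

hr⁻¹

Step 1: For overall order n, rate = k × (concentration)^n.
Step 2: Rate has units mmol·L⁻¹·hr⁻¹; concentration term has units (mmol·L⁻¹)^1.
Step 3: k = rate / (concentration)^n, so units of k = (mmol·L⁻¹)^(1-1)·hr⁻¹ = hr⁻¹.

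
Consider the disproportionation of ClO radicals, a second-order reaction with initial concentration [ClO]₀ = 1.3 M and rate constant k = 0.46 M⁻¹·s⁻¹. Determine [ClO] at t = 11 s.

0.1715 M

Step 1: For a second-order reaction: 1/[ClO] = 1/[ClO]₀ + kt
Step 2: 1/[ClO] = 1/1.3 + 0.46 × 11
Step 3: 1/[ClO] = 0.7692 + 5.06 = 5.829
Step 4: [ClO] = 1/5.829 = 0.1715 M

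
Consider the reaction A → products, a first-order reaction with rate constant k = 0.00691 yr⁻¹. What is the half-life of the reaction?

100.3 yr

Step 1: For a first-order reaction, t₁/₂ = ln(2)/k
Step 2: t₁/₂ = ln(2)/0.00691
Step 3: t₁/₂ = 0.6931/0.00691 = 100.3 yr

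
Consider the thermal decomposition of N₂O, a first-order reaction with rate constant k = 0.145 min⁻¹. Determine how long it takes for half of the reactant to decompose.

4.78 min

Step 1: For a first-order reaction, t₁/₂ = ln(2)/k
Step 2: t₁/₂ = ln(2)/0.145
Step 3: t₁/₂ = 0.6931/0.145 = 4.78 min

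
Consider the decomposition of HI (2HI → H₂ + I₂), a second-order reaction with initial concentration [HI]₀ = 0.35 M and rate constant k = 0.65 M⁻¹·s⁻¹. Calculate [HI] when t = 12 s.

0.09383 M

Step 1: For a second-order reaction: 1/[HI] = 1/[HI]₀ + kt
Step 2: 1/[HI] = 1/0.35 + 0.65 × 12
Step 3: 1/[HI] = 2.857 + 7.8 = 10.66
Step 4: [HI] = 1/10.66 = 0.09383 M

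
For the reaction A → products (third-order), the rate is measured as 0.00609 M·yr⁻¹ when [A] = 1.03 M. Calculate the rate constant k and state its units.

0.005573 M⁻²·yr⁻¹

Step 1: rate = k[A]^3, so k = rate / [A]^3.
Step 2: k = 0.00609 / (1.03)^3 = 0.00609 / 1.093.
Step 3: k = 0.005573 M⁻²·yr⁻¹.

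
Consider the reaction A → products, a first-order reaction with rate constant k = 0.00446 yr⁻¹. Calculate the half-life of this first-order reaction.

155.4 yr

Step 1: For a first-order reaction, t₁/₂ = ln(2)/k
Step 2: t₁/₂ = ln(2)/0.00446
Step 3: t₁/₂ = 0.6931/0.00446 = 155.4 yr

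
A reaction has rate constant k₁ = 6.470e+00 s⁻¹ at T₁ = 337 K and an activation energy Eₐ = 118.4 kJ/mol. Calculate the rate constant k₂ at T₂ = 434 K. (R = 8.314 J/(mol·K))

8.180e+04 s⁻¹

Step 1: Use the two-temperature Arrhenius form: ln(k₂/k₁) = -Eₐ/R × (1/T₂ - 1/T₁)
Step 2: Convert Eₐ to J/mol: 118.4 kJ/mol = 118400 J/mol
Step 3: 1/T₂ - 1/T₁ = 1/434 - 1/337 = -6.632116e-04 K⁻¹
Step 4: ln(k₂/k₁) = -118400/8.314 × -6.632116e-04 = 9.44482
Step 5: k₂ = k₁ × exp(9.44482) = 6.470e+00 × 1.26425e+04 = 8.180e+04 s⁻¹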